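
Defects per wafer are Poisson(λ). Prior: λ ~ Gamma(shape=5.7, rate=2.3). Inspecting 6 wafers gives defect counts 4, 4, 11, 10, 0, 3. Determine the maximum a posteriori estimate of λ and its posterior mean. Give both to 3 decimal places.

MAP: 4.422. Posterior mean: 4.542.

Σ counts = 32. Posterior: Gamma(shape = 5.7+32 = 37.7, rate = 2.3+6 = 8.3).
Mode = (α−1)/β = 36.7/8.3 = 4.422.
Mean = α/β = 37.7/8.3 = 4.542.
Right-skewed posterior ⇒ mode < mean.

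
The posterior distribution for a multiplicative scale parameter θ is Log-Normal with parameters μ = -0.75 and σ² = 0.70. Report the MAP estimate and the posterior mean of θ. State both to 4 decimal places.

MAP estimate = 0.2346, posterior mean = 0.6703

Mode = exp(μ − σ²) = exp(-1.45) = 0.2346.
Mean = exp(μ + σ²/2) = exp(-0.400) = 0.6703.
The mean is pulled above the mode by the posterior's right skew.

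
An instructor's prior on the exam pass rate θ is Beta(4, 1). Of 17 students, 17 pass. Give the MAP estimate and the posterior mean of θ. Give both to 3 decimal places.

Posterior: Beta(4+17, 1+0) = Beta(21, 1).
Since β = 1 ≤ 1 and α > 1, the Beta density is monotone increasing on [0,1]; the mode is at 1.
Mean = 21/(21+1) = 0.955.

MAP = 1.000; posterior mean = 0.955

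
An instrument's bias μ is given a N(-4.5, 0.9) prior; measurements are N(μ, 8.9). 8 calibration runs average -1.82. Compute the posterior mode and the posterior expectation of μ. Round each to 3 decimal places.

MAP: -3.301. Posterior mean: -3.301.

Posterior for μ is Normal. Precision-weighted mean: (1/0.9·-4.5 + 8/8.9·-1.82) / (1/0.9 + 8/8.9) = -3.301.
A Normal posterior is symmetric, so mode = mean.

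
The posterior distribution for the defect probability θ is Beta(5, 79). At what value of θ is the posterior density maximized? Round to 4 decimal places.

0.0488

Mode = (5−1)/(5+79−2) = 4/82 = 0.0488.
Mean = 5/(5+79) = 5/84 = 0.0595.
This is the posterior mode — the MAP estimate.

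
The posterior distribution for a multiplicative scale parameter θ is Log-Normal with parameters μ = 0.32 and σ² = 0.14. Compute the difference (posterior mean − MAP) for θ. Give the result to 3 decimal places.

Mode = exp(μ − σ²) = exp(0.18) = 1.197.
Mean = exp(μ + σ²/2) = exp(0.390) = 1.477.
Difference = 1.477 − 1.197 = 0.280.
The mean is pulled above the mode by the posterior's right skew.

0.280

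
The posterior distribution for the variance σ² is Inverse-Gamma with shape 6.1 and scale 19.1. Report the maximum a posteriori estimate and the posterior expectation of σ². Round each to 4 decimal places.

Mode = β/(α+1) = 19.1/7.1 = 2.6901.
Mean = β/(α−1) = 19.1/5.1 = 3.7451.
The posterior is right-skewed, so the mean exceeds the mode.

MAP = 2.6901, posterior mean = 3.7451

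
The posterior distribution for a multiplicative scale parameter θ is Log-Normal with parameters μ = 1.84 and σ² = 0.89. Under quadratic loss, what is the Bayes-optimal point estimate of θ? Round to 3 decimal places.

9.826

Mode = exp(μ − σ²) = exp(0.95) = 2.586.
Mean = exp(μ + σ²/2) = exp(2.285) = 9.826.
Quadratic loss ⇒ the optimal estimator is the posterior mean.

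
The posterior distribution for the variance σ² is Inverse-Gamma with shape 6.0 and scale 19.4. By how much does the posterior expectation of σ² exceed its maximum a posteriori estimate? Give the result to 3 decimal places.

1.109

Mode = β/(α+1) = 19.4/7.0 = 2.771.
Mean = β/(α−1) = 19.4/5.0 = 3.880.
Difference = 3.880 − 2.771 = 1.109.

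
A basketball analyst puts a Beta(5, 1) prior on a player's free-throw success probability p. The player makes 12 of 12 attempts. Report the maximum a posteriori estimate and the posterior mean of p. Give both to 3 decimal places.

MAP: 1.000. Posterior mean: 0.944.

Posterior: Beta(5+12, 1+0) = Beta(17, 1).
Since β = 1 ≤ 1 and α > 1, the Beta density is monotone increasing on [0,1]; the mode is at 1.
Mean = 17/(17+1) = 0.944.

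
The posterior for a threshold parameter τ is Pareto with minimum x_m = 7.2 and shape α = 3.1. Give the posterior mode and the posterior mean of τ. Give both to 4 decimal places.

posterior mode = 7.2000, posterior mean = 10.6286

The Pareto density is strictly decreasing on [x_m, ∞), so the mode is x_m = 7.2000.
Mean = α·x_m/(α−1) = 3.1·7.2/2.1 = 10.6286.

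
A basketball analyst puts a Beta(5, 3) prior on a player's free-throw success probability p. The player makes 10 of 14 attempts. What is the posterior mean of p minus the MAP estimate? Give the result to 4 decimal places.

-0.0182

Posterior: Beta(5+10, 3+4) = Beta(15, 7).
Mode = (15−1)/(15+7−2) = 14/20 = 0.7000.
Mean = 15/(15+7) = 15/22 = 0.6818.
Difference = 0.6818 − 0.7000 = -0.0182.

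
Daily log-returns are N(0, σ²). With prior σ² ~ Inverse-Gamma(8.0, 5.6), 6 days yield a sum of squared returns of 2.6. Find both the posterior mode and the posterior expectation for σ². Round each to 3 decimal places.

MAP = 0.575, posterior mean = 0.690

Posterior: Inverse-Gamma(shape = 8.0+6/2 = 11.0, scale = 5.6+2.6/2 = 6.9).
Mode = β/(α+1) = 6.9/12.0 = 0.575.
Mean = β/(α−1) = 6.9/10.0 = 0.690.
The mean is pulled above the mode by the posterior's right skew.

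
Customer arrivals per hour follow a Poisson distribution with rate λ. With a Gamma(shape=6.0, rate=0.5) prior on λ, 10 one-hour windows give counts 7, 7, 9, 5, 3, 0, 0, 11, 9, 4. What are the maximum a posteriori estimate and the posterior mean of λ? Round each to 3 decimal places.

MAP: 5.714. Posterior mean: 5.810.

Σ counts = 55. Posterior: Gamma(shape = 6.0+55 = 61.0, rate = 0.5+10 = 10.5).
Mode = (α−1)/β = 60.0/10.5 = 5.714.
Mean = α/β = 61.0/10.5 = 5.810.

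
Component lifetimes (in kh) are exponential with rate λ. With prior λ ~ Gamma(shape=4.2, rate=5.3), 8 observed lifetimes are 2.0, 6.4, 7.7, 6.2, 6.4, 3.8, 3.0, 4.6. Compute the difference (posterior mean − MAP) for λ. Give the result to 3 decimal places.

0.022

Σ times = 40.1. Posterior: Gamma(shape = 4.2+8 = 12.2, rate = 5.3+40.1 = 45.4).
Mode = (α−1)/β = 11.2/45.4 = 0.247.
Mean = α/β = 12.2/45.4 = 0.269.
Difference = 0.269 − 0.247 = 0.022.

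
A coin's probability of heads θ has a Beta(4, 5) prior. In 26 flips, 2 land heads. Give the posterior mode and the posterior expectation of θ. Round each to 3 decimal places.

Posterior: Beta(4+2, 5+24) = Beta(6, 29).
Mode = (6−1)/(6+29−2) = 5/33 = 0.152.
Mean = 6/(6+29) = 6/35 = 0.171.

MAP = 0.152, posterior mean = 0.171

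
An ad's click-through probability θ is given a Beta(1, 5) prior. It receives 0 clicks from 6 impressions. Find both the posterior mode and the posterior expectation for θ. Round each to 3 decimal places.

Posterior: Beta(1+0, 5+6) = Beta(1, 11).
Since α = 1 ≤ 1 and β > 1, the Beta density is monotone decreasing on [0,1]; the mode is at 0.
Mean = 1/(1+11) = 0.083.

θ_MAP = 0.000, E[θ|data] = 0.083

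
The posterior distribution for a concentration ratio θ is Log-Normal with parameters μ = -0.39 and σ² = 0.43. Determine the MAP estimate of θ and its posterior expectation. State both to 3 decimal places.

Mode = exp(μ − σ²) = exp(-0.82) = 0.440.
Mean = exp(μ + σ²/2) = exp(-0.175) = 0.839.
Right-skewed posterior ⇒ mode < mean.

θ_MAP = 0.440, E[θ|data] = 0.839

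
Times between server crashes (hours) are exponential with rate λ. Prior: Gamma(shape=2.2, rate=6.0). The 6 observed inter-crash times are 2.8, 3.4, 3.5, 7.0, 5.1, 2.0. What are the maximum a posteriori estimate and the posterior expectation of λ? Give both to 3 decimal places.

Σ times = 23.8. Posterior: Gamma(shape = 2.2+6 = 8.2, rate = 6.0+23.8 = 29.8).
Mode = (α−1)/β = 7.2/29.8 = 0.242.
Mean = α/β = 8.2/29.8 = 0.275.

MAP: 0.242. Posterior mean: 0.275.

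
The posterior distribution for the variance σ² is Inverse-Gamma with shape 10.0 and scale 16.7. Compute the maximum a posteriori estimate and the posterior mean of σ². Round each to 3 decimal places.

Mode = β/(α+1) = 16.7/11.0 = 1.518.
Mean = β/(α−1) = 16.7/9.0 = 1.856.

MAP = 1.518, posterior mean = 1.856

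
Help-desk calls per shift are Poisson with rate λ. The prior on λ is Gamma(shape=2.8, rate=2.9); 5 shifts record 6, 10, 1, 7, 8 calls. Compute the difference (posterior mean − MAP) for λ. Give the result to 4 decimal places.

0.1266

Σ counts = 32. Posterior: Gamma(shape = 2.8+32 = 34.8, rate = 2.9+5 = 7.9).
Mode = (α−1)/β = 33.8/7.9 = 4.2785.
Mean = α/β = 34.8/7.9 = 4.4051.
Difference = 4.4051 − 4.2785 = 0.1266.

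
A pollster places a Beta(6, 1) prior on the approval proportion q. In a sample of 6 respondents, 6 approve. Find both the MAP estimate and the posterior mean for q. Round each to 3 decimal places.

Posterior: Beta(6+6, 1+0) = Beta(12, 1).
Since β = 1 ≤ 1 and α > 1, the Beta density is monotone increasing on [0,1]; the mode is at 1.
Mean = 12/(12+1) = 0.923.

MAP estimate = 1.000, posterior mean = 0.923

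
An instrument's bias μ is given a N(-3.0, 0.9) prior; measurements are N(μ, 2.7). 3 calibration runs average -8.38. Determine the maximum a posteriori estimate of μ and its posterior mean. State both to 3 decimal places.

Posterior for μ is Normal. Precision-weighted mean: (1/0.9·-3.0 + 3/2.7·-8.38) / (1/0.9 + 3/2.7) = -5.690.
A Normal posterior is symmetric, so mode = mean.

maximum a posteriori estimate = -5.690, posterior mean = -5.690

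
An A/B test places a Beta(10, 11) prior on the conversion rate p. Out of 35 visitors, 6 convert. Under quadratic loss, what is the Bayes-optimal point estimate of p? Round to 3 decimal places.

Posterior: Beta(10+6, 11+29) = Beta(16, 40).
Mode = (16−1)/(16+40−2) = 15/54 = 0.278.
Mean = 16/(16+40) = 16/56 = 0.286.
Quadratic loss ⇒ the optimal estimator is the posterior mean.

0.286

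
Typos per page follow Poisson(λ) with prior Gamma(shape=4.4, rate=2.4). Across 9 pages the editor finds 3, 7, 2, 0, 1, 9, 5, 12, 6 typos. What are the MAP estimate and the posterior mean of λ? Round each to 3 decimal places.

MAP = 4.246; posterior mean = 4.333

Σ counts = 45. Posterior: Gamma(shape = 4.4+45 = 49.4, rate = 2.4+9 = 11.4).
Mode = (α−1)/β = 48.4/11.4 = 4.246.
Mean = α/β = 49.4/11.4 = 4.333.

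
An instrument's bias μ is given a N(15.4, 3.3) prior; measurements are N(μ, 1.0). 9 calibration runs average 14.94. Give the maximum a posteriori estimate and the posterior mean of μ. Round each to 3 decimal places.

μ_MAP = 14.955, E[μ|data] = 14.955

Posterior for μ is Normal. Precision-weighted mean: (1/3.3·15.4 + 9/1.0·14.94) / (1/3.3 + 9/1.0) = 14.955.
A Normal posterior is symmetric, so mode = mean.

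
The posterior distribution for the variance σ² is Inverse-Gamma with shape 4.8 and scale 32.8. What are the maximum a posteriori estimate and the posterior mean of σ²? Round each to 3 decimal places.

σ²_MAP = 5.655, E[σ²|data] = 8.632

Mode = β/(α+1) = 32.8/5.8 = 5.655.
Mean = β/(α−1) = 32.8/3.8 = 8.632.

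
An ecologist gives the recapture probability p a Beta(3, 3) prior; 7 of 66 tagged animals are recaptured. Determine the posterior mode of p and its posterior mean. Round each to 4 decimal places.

MAP: 0.1286. Posterior mean: 0.1389.

Posterior: Beta(3+7, 3+59) = Beta(10, 62).
Mode = (10−1)/(10+62−2) = 9/70 = 0.1286.
Mean = 10/(10+62) = 10/72 = 0.1389.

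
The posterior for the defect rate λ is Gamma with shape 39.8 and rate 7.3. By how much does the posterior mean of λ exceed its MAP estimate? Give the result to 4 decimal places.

0.1370

Mode = (α−1)/β = 38.8/7.3 = 5.3151.
Mean = α/β = 39.8/7.3 = 5.4521.
Difference = 5.4521 − 5.3151 = 0.1370.
Right-skewed posterior ⇒ mode < mean.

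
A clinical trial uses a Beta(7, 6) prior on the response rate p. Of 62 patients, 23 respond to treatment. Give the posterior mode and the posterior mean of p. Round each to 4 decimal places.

p_MAP = 0.3973, E[p|data] = 0.4000

Posterior: Beta(7+23, 6+39) = Beta(30, 45).
Mode = (30−1)/(30+45−2) = 29/73 = 0.3973.
Mean = 30/(30+45) = 30/75 = 0.4000.
Mean > mode: the posterior has a right tail.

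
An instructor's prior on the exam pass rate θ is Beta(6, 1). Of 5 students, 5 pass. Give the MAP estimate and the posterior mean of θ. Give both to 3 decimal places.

MAP = 1.000; posterior mean = 0.917

Posterior: Beta(6+5, 1+0) = Beta(11, 1).
Since β = 1 ≤ 1 and α > 1, the Beta density is monotone increasing on [0,1]; the mode is at 1.
Mean = 11/(11+1) = 0.917.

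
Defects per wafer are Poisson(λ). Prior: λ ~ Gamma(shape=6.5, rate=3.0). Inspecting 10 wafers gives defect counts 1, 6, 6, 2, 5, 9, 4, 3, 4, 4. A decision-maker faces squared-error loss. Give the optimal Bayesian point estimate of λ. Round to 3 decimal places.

3.885

Σ counts = 44. Posterior: Gamma(shape = 6.5+44 = 50.5, rate = 3.0+10 = 13.0).
Mode = (α−1)/β = 49.5/13.0 = 3.808.
Mean = α/β = 50.5/13.0 = 3.885.
Squared-error loss ⇒ the optimal estimator is the posterior mean.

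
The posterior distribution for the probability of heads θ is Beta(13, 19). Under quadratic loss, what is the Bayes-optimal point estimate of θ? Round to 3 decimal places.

Mode = (13−1)/(13+19−2) = 12/30 = 0.400.
Mean = 13/(13+19) = 13/32 = 0.406.
Quadratic loss ⇒ the optimal estimator is the posterior mean.

0.406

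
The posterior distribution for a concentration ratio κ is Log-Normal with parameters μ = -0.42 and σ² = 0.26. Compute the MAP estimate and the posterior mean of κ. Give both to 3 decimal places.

MAP = 0.507, posterior mean = 0.748

Mode = exp(μ − σ²) = exp(-0.68) = 0.507.
Mean = exp(μ + σ²/2) = exp(-0.290) = 0.748.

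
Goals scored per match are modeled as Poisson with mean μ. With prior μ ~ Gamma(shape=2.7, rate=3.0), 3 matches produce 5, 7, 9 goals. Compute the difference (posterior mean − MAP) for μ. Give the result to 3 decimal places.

Σ counts = 21. Posterior: Gamma(shape = 2.7+21 = 23.7, rate = 3.0+3 = 6.0).
Mode = (α−1)/β = 22.7/6.0 = 3.783.
Mean = α/β = 23.7/6.0 = 3.950.
Difference = 3.950 − 3.783 = 0.167.

0.167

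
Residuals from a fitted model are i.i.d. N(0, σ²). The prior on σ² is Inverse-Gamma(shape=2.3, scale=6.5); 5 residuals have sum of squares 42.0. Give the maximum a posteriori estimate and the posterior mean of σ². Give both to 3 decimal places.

Posterior: Inverse-Gamma(shape = 2.3+5/2 = 4.8, scale = 6.5+42.0/2 = 27.5).
Mode = β/(α+1) = 27.5/5.8 = 4.741.
Mean = β/(α−1) = 27.5/3.8 = 7.237.

maximum a posteriori estimate = 4.741, posterior mean = 7.237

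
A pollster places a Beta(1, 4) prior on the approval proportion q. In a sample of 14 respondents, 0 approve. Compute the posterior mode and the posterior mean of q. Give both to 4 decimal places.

posterior mode = 0.0000, posterior mean = 0.0526

Posterior: Beta(1+0, 4+14) = Beta(1, 18).
Since α = 1 ≤ 1 and β > 1, the Beta density is monotone decreasing on [0,1]; the mode is at 0.
Mean = 1/(1+18) = 0.0526.
Right-skewed posterior ⇒ mode < mean.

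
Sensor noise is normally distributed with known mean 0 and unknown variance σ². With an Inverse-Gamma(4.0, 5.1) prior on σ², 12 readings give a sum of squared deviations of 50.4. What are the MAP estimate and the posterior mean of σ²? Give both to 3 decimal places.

Posterior: Inverse-Gamma(shape = 4.0+12/2 = 10.0, scale = 5.1+50.4/2 = 30.3).
Mode = β/(α+1) = 30.3/11.0 = 2.755.
Mean = β/(α−1) = 30.3/9.0 = 3.367.
Mean > mode: the posterior has a right tail.

MAP estimate = 2.755, posterior mean = 3.367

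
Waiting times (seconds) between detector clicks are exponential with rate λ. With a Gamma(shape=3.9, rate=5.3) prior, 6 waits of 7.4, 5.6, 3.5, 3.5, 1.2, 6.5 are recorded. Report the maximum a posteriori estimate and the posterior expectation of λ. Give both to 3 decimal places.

MAP: 0.270. Posterior mean: 0.300.

Σ times = 27.7. Posterior: Gamma(shape = 3.9+6 = 9.9, rate = 5.3+27.7 = 33.0).
Mode = (α−1)/β = 8.9/33.0 = 0.270.
Mean = α/β = 9.9/33.0 = 0.300.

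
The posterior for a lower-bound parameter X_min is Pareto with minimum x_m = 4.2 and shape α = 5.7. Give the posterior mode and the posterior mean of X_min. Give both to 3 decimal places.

The Pareto density is strictly decreasing on [x_m, ∞), so the mode is x_m = 4.200.
Mean = α·x_m/(α−1) = 5.7·4.2/4.7 = 5.094.
Mean > mode: the posterior has a right tail.

MAP = 4.200, posterior mean = 5.094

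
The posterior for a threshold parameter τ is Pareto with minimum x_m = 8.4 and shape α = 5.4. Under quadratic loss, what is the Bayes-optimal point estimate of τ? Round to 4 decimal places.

The Pareto density is strictly decreasing on [x_m, ∞), so the mode is x_m = 8.4000.
Mean = α·x_m/(α−1) = 5.4·8.4/4.4 = 10.3091.
Quadratic loss ⇒ the optimal estimator is the posterior mean.

10.3091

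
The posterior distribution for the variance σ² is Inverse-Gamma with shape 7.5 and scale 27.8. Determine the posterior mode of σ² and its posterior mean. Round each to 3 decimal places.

Mode = β/(α+1) = 27.8/8.5 = 3.271.
Mean = β/(α−1) = 27.8/6.5 = 4.277.
The mean is pulled above the mode by the posterior's right skew.

MAP: 3.271. Posterior mean: 4.277.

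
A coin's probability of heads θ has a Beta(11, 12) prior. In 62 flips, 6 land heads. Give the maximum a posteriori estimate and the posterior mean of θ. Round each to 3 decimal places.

maximum a posteriori estimate = 0.193, posterior mean = 0.200

Posterior: Beta(11+6, 12+56) = Beta(17, 68).
Mode = (17−1)/(17+68−2) = 16/83 = 0.193.
Mean = 17/(17+68) = 17/85 = 0.200.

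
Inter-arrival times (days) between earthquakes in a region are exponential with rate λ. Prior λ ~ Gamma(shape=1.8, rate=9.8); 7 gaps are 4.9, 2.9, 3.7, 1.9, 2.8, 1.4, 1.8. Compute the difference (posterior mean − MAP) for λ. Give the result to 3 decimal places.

0.034

Σ times = 19.4. Posterior: Gamma(shape = 1.8+7 = 8.8, rate = 9.8+19.4 = 29.2).
Mode = (α−1)/β = 7.8/29.2 = 0.267.
Mean = α/β = 8.8/29.2 = 0.301.
Difference = 0.301 − 0.267 = 0.034.
The mean is pulled above the mode by the posterior's right skew.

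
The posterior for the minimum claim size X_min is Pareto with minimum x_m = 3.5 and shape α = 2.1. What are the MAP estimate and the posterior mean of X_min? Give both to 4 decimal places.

MAP estimate = 3.5000, posterior mean = 6.6818

The Pareto density is strictly decreasing on [x_m, ∞), so the mode is x_m = 3.5000.
Mean = α·x_m/(α−1) = 2.1·3.5/1.1 = 6.6818.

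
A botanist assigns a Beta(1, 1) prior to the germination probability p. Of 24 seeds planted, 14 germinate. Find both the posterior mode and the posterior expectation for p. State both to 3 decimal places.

Posterior: Beta(1+14, 1+10) = Beta(15, 11).
Mode = (15−1)/(15+11−2) = 14/24 = 0.583.
With a flat prior the MAP equals the MLE, 14/24.
Mean = 15/(15+11) = 15/26 = 0.577.

MAP = 0.583, posterior mean = 0.577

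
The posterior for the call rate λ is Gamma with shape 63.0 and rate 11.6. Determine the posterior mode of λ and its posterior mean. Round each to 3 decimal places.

posterior mode = 5.345, posterior mean = 5.431

Mode = (α−1)/β = 62.0/11.6 = 5.345.
Mean = α/β = 63.0/11.6 = 5.431.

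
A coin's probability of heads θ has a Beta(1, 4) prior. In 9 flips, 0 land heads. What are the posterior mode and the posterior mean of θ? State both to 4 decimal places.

Posterior: Beta(1+0, 4+9) = Beta(1, 13).
Since α = 1 ≤ 1 and β > 1, the Beta density is monotone decreasing on [0,1]; the mode is at 0.
Mean = 1/(1+13) = 0.0714.
Mean > mode: the posterior has a right tail.

θ_MAP = 0.0000, E[θ|data] = 0.0714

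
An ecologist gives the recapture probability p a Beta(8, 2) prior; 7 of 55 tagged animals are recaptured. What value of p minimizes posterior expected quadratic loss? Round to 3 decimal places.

0.231

Posterior: Beta(8+7, 2+48) = Beta(15, 50).
Mode = (15−1)/(15+50−2) = 14/63 = 0.222.
Mean = 15/(15+50) = 15/65 = 0.231.
Quadratic loss ⇒ the optimal estimator is the posterior mean.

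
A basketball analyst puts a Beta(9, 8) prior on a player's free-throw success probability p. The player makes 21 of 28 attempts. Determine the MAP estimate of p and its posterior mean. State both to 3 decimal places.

MAP = 0.674; posterior mean = 0.667

Posterior: Beta(9+21, 8+7) = Beta(30, 15).
Mode = (30−1)/(30+15−2) = 29/43 = 0.674.
Mean = 30/(30+15) = 30/45 = 0.667.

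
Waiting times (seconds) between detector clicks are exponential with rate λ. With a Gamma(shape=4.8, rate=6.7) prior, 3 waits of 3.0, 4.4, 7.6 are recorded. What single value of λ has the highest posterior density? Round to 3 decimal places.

Σ times = 15.0. Posterior: Gamma(shape = 4.8+3 = 7.8, rate = 6.7+15.0 = 21.7).
Mode = (α−1)/β = 6.8/21.7 = 0.313.
Mean = α/β = 7.8/21.7 = 0.359.
This is the posterior mode — the MAP estimate.

0.313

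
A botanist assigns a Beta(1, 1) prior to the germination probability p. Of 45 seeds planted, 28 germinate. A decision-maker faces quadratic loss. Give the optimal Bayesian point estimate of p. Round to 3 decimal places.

0.617

Posterior: Beta(1+28, 1+17) = Beta(29, 18).
Mode = (29−1)/(29+18−2) = 28/45 = 0.622.
Mean = 29/(29+18) = 29/47 = 0.617.
Quadratic loss ⇒ the optimal estimator is the posterior mean.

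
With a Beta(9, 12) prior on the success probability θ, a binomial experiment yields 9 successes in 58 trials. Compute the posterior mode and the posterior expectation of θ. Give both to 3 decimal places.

Posterior: Beta(9+9, 12+49) = Beta(18, 61).
Mode = (18−1)/(18+61−2) = 17/77 = 0.221.
Mean = 18/(18+61) = 18/79 = 0.228.

MAP = 0.221, posterior mean = 0.228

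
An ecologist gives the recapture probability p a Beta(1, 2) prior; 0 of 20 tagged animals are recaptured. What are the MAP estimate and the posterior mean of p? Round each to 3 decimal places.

MAP estimate = 0.000, posterior mean = 0.043

Posterior: Beta(1+0, 2+20) = Beta(1, 22).
Since α = 1 ≤ 1 and β > 1, the Beta density is monotone decreasing on [0,1]; the mode is at 0.
Mean = 1/(1+22) = 0.043.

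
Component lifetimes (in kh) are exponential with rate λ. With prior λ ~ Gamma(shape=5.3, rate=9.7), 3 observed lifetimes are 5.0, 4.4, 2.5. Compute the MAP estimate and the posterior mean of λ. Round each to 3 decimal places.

MAP = 0.338; posterior mean = 0.384

Σ times = 11.9. Posterior: Gamma(shape = 5.3+3 = 8.3, rate = 9.7+11.9 = 21.6).
Mode = (α−1)/β = 7.3/21.6 = 0.338.
Mean = α/β = 8.3/21.6 = 0.384.
Mean > mode: the posterior has a right tail.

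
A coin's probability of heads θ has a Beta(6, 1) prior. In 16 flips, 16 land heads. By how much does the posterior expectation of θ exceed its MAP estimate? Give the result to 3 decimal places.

Posterior: Beta(6+16, 1+0) = Beta(22, 1).
Since β = 1 ≤ 1 and α > 1, the Beta density is monotone increasing on [0,1]; the mode is at 1.
Mean = 22/(22+1) = 0.957.
Difference = 0.957 − 1.000 = -0.043.

-0.043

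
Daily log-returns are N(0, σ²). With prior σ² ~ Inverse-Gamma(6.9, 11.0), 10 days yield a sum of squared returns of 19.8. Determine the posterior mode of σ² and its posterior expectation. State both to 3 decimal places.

Posterior: Inverse-Gamma(shape = 6.9+10/2 = 11.9, scale = 11.0+19.8/2 = 20.9).
Mode = β/(α+1) = 20.9/12.9 = 1.620.
Mean = β/(α−1) = 20.9/10.9 = 1.917.

posterior mode = 1.620, posterior expectation = 1.917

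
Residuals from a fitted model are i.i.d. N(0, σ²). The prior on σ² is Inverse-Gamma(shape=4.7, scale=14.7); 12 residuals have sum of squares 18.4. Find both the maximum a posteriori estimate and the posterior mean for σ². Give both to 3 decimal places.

maximum a posteriori estimate = 2.043, posterior mean = 2.464

Posterior: Inverse-Gamma(shape = 4.7+12/2 = 10.7, scale = 14.7+18.4/2 = 23.9).
Mode = β/(α+1) = 23.9/11.7 = 2.043.
Mean = β/(α−1) = 23.9/9.7 = 2.464.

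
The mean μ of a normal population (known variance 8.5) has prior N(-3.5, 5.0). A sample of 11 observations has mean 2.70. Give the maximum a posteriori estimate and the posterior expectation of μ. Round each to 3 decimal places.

maximum a posteriori estimate = 1.870, posterior expectation = 1.870

Posterior for μ is Normal. Precision-weighted mean: (1/5.0·-3.5 + 11/8.5·2.70) / (1/5.0 + 11/8.5) = 1.870.
A Normal posterior is symmetric, so mode = mean.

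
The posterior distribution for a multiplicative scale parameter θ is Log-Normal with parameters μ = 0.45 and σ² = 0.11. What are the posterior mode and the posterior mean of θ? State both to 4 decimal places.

Mode = exp(μ − σ²) = exp(0.34) = 1.4049.
Mean = exp(μ + σ²/2) = exp(0.505) = 1.6570.
Mean > mode: the posterior has a right tail.

posterior mode = 1.4049, posterior mean = 1.6570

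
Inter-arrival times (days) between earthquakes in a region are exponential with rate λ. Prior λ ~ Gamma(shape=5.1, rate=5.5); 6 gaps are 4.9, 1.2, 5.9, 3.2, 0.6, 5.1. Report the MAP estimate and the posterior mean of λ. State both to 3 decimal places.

Σ times = 20.9. Posterior: Gamma(shape = 5.1+6 = 11.1, rate = 5.5+20.9 = 26.4).
Mode = (α−1)/β = 10.1/26.4 = 0.383.
Mean = α/β = 11.1/26.4 = 0.420.
The mean is pulled above the mode by the posterior's right skew.

MAP estimate = 0.383, posterior mean = 0.420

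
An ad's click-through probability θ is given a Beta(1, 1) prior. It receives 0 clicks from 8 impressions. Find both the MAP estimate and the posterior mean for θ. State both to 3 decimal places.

Posterior: Beta(1+0, 1+8) = Beta(1, 9).
Since α = 1 ≤ 1 and β > 1, the Beta density is monotone decreasing on [0,1]; the mode is at 0.
Mean = 1/(1+9) = 0.100.
Mean > mode: the posterior has a right tail.

MAP = 0.000; posterior mean = 0.100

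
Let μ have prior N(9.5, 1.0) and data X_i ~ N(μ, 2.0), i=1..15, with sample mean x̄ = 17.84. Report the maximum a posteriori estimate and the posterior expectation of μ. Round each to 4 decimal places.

μ_MAP = 16.8588, E[μ|data] = 16.8588

Posterior for μ is Normal. Precision-weighted mean: (1/1.0·9.5 + 15/2.0·17.84) / (1/1.0 + 15/2.0) = 16.8588.
A Normal posterior is symmetric, so mode = mean.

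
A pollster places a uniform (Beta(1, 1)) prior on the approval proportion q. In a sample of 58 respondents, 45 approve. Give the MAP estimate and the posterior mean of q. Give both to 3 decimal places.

Posterior: Beta(1+45, 1+13) = Beta(46, 14).
Mode = (46−1)/(46+14−2) = 45/58 = 0.776.
With a flat prior the MAP equals the MLE, 45/58.
Mean = 46/(46+14) = 46/60 = 0.767.
The posterior is left-skewed, so the mode exceeds the mean.

MAP = 0.776, posterior mean = 0.767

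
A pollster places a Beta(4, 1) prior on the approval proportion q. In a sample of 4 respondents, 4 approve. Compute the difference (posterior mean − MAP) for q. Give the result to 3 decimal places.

Posterior: Beta(4+4, 1+0) = Beta(8, 1).
Since β = 1 ≤ 1 and α > 1, the Beta density is monotone increasing on [0,1]; the mode is at 1.
Mean = 8/(8+1) = 0.889.
Difference = 0.889 − 1.000 = -0.111.
Mode > mean: the posterior has a left tail.

-0.111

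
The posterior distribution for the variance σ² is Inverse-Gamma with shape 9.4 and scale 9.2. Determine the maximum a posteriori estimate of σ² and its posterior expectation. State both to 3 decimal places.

Mode = β/(α+1) = 9.2/10.4 = 0.885.
Mean = β/(α−1) = 9.2/8.4 = 1.095.
Right-skewed posterior ⇒ mode < mean.

MAP = 0.885; posterior mean = 1.095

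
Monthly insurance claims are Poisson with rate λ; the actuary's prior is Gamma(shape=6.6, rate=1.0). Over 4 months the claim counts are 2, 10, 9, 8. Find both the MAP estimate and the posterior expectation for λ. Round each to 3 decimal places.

Σ counts = 29. Posterior: Gamma(shape = 6.6+29 = 35.6, rate = 1.0+4 = 5.0).
Mode = (α−1)/β = 34.6/5.0 = 6.920.
Mean = α/β = 35.6/5.0 = 7.120.
Mean > mode: the posterior has a right tail.

MAP = 6.920; posterior mean = 7.120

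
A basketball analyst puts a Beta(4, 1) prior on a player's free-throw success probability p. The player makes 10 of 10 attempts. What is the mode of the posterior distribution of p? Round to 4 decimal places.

Posterior: Beta(4+10, 1+0) = Beta(14, 1).
Since β = 1 ≤ 1 and α > 1, the Beta density is monotone increasing on [0,1]; the mode is at 1.
Mean = 14/(14+1) = 0.9333.
This is the posterior mode — the MAP estimate.

1.0000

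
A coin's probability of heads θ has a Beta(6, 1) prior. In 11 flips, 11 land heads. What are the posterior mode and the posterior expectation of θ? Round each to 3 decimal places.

posterior mode = 1.000, posterior expectation = 0.944

Posterior: Beta(6+11, 1+0) = Beta(17, 1).
Since β = 1 ≤ 1 and α > 1, the Beta density is monotone increasing on [0,1]; the mode is at 1.
Mean = 17/(17+1) = 0.944.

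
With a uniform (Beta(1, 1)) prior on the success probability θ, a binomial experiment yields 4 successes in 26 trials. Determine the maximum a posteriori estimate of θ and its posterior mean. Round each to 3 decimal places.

Posterior: Beta(1+4, 1+22) = Beta(5, 23).
Mode = (5−1)/(5+23−2) = 4/26 = 0.154.
With a flat prior the MAP equals the MLE, 4/26.
Mean = 5/(5+23) = 5/28 = 0.179.
The mean is pulled above the mode by the posterior's right skew.

MAP = 0.154; posterior mean = 0.179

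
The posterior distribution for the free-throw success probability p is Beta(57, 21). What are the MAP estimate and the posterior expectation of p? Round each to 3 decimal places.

Mode = (57−1)/(57+21−2) = 56/76 = 0.737.
Mean = 57/(57+21) = 57/78 = 0.731.

MAP = 0.737; posterior mean = 0.731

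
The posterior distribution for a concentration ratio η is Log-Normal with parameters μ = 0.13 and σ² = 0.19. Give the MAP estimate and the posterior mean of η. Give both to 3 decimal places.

MAP = 0.942, posterior mean = 1.252

Mode = exp(μ − σ²) = exp(-0.06) = 0.942.
Mean = exp(μ + σ²/2) = exp(0.225) = 1.252.
Mean > mode: the posterior has a right tail.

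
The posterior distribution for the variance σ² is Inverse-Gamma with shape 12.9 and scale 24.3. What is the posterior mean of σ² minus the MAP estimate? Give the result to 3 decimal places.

Mode = β/(α+1) = 24.3/13.9 = 1.748.
Mean = β/(α−1) = 24.3/11.9 = 2.042.
Difference = 2.042 − 1.748 = 0.294.

0.294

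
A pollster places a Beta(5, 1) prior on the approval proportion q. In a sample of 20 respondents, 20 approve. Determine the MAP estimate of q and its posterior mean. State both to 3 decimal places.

Posterior: Beta(5+20, 1+0) = Beta(25, 1).
Since β = 1 ≤ 1 and α > 1, the Beta density is monotone increasing on [0,1]; the mode is at 1.
Mean = 25/(25+1) = 0.962.

q_MAP = 1.000, E[q|data] = 0.962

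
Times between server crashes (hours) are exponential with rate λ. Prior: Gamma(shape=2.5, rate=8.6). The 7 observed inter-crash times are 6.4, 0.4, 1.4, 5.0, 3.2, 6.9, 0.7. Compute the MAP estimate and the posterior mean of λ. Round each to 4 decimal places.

λ_MAP = 0.2607, E[λ|data] = 0.2914

Σ times = 24.0. Posterior: Gamma(shape = 2.5+7 = 9.5, rate = 8.6+24.0 = 32.6).
Mode = (α−1)/β = 8.5/32.6 = 0.2607.
Mean = α/β = 9.5/32.6 = 0.2914.
Right-skewed posterior ⇒ mode < mean.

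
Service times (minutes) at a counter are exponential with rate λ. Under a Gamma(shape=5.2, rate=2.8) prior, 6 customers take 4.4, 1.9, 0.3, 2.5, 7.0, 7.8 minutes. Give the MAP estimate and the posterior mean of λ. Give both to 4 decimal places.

MAP: 0.3820. Posterior mean: 0.4195.

Σ times = 23.9. Posterior: Gamma(shape = 5.2+6 = 11.2, rate = 2.8+23.9 = 26.7).
Mode = (α−1)/β = 10.2/26.7 = 0.3820.
Mean = α/β = 11.2/26.7 = 0.4195.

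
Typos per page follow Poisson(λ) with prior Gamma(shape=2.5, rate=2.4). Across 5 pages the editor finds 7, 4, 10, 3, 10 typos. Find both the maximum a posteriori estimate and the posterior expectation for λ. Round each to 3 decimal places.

MAP = 4.797; posterior mean = 4.932

Σ counts = 34. Posterior: Gamma(shape = 2.5+34 = 36.5, rate = 2.4+5 = 7.4).
Mode = (α−1)/β = 35.5/7.4 = 4.797.
Mean = α/β = 36.5/7.4 = 4.932.
Right-skewed posterior ⇒ mode < mean.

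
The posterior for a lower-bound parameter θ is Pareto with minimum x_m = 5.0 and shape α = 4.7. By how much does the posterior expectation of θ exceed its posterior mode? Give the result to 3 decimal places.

1.351

The Pareto density is strictly decreasing on [x_m, ∞), so the mode is x_m = 5.000.
Mean = α·x_m/(α−1) = 4.7·5.0/3.7 = 6.351.
Difference = 6.351 − 5.000 = 1.351.
The posterior is right-skewed, so the mean exceeds the mode.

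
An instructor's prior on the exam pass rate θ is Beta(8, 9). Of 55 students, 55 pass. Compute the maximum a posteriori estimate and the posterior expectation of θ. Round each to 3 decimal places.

θ_MAP = 0.886, E[θ|data] = 0.875

Posterior: Beta(8+55, 9+0) = Beta(63, 9).
Mode = (63−1)/(63+9−2) = 62/70 = 0.886.
Mean = 63/(63+9) = 63/72 = 0.875.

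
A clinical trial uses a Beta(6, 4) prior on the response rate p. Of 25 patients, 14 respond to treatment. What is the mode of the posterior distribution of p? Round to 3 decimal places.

Posterior: Beta(6+14, 4+11) = Beta(20, 15).
Mode = (20−1)/(20+15−2) = 19/33 = 0.576.
Mean = 20/(20+15) = 20/35 = 0.571.
This is the posterior mode — the MAP estimate.

0.576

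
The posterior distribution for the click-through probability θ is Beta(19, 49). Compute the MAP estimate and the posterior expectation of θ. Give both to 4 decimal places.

Mode = (19−1)/(19+49−2) = 18/66 = 0.2727.
Mean = 19/(19+49) = 19/68 = 0.2794.

MAP = 0.2727, posterior mean = 0.2794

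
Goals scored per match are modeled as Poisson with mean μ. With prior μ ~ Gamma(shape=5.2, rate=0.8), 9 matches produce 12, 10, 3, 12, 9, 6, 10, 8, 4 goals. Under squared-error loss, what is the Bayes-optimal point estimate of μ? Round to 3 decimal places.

8.082

Σ counts = 74. Posterior: Gamma(shape = 5.2+74 = 79.2, rate = 0.8+9 = 9.8).
Mode = (α−1)/β = 78.2/9.8 = 7.980.
Mean = α/β = 79.2/9.8 = 8.082.
Squared-error loss ⇒ the optimal estimator is the posterior mean.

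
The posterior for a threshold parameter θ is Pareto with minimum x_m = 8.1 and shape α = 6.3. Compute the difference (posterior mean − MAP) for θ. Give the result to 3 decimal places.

The Pareto density is strictly decreasing on [x_m, ∞), so the mode is x_m = 8.100.
Mean = α·x_m/(α−1) = 6.3·8.1/5.3 = 9.628.
Difference = 9.628 − 8.100 = 1.528.

1.528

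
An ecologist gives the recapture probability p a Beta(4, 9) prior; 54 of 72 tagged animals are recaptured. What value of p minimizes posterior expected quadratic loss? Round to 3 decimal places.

0.682

Posterior: Beta(4+54, 9+18) = Beta(58, 27).
Mode = (58−1)/(58+27−2) = 57/83 = 0.687.
Mean = 58/(58+27) = 58/85 = 0.682.
Quadratic loss ⇒ the optimal estimator is the posterior mean.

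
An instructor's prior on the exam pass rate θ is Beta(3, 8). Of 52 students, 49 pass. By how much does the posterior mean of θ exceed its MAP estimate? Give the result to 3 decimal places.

-0.011

Posterior: Beta(3+49, 8+3) = Beta(52, 11).
Mode = (52−1)/(52+11−2) = 51/61 = 0.836.
Mean = 52/(52+11) = 52/63 = 0.825.
Difference = 0.825 − 0.836 = -0.011.
Mode > mean: the posterior has a left tail.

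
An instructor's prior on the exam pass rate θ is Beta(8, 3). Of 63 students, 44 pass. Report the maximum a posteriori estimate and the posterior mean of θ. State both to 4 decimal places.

Posterior: Beta(8+44, 3+19) = Beta(52, 22).
Mode = (52−1)/(52+22−2) = 51/72 = 0.7083.
Mean = 52/(52+22) = 52/74 = 0.7027.
The posterior is left-skewed, so the mode exceeds the mean.

maximum a posteriori estimate = 0.7083, posterior mean = 0.7027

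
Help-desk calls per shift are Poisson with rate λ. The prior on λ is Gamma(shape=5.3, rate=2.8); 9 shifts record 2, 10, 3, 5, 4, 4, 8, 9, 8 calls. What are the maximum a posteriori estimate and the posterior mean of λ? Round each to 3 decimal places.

maximum a posteriori estimate = 4.856, posterior mean = 4.941

Σ counts = 53. Posterior: Gamma(shape = 5.3+53 = 58.3, rate = 2.8+9 = 11.8).
Mode = (α−1)/β = 57.3/11.8 = 4.856.
Mean = α/β = 58.3/11.8 = 4.941.
The posterior is right-skewed, so the mean exceeds the mode.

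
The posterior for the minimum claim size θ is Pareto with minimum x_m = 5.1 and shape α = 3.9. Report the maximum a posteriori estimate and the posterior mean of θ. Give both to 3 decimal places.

The Pareto density is strictly decreasing on [x_m, ∞), so the mode is x_m = 5.100.
Mean = α·x_m/(α−1) = 3.9·5.1/2.9 = 6.859.

MAP: 5.100. Posterior mean: 6.859.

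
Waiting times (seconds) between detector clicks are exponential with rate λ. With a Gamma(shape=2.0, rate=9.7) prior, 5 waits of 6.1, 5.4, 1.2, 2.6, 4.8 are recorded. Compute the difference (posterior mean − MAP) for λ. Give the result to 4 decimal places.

0.0336

Σ times = 20.1. Posterior: Gamma(shape = 2.0+5 = 7.0, rate = 9.7+20.1 = 29.8).
Mode = (α−1)/β = 6.0/29.8 = 0.2013.
Mean = α/β = 7.0/29.8 = 0.2349.
Difference = 0.2349 − 0.2013 = 0.0336.
The posterior is right-skewed, so the mean exceeds the mode.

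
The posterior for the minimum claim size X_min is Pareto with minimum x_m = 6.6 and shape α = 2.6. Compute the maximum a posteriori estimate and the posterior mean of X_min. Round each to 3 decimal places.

X_min_MAP = 6.600, E[X_min|data] = 10.725

The Pareto density is strictly decreasing on [x_m, ∞), so the mode is x_m = 6.600.
Mean = α·x_m/(α−1) = 2.6·6.6/1.6 = 10.725.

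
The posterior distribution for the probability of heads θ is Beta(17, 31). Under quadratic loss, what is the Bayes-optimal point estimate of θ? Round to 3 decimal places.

Mode = (17−1)/(17+31−2) = 16/46 = 0.348.
Mean = 17/(17+31) = 17/48 = 0.354.
Quadratic loss ⇒ the optimal estimator is the posterior mean.

0.354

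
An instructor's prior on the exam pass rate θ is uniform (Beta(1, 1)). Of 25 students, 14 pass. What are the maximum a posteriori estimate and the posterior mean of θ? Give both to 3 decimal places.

MAP: 0.560. Posterior mean: 0.556.

Posterior: Beta(1+14, 1+11) = Beta(15, 12).
Mode = (15−1)/(15+12−2) = 14/25 = 0.560.
With a flat prior the MAP equals the MLE, 14/25.
Mean = 15/(15+12) = 15/27 = 0.556.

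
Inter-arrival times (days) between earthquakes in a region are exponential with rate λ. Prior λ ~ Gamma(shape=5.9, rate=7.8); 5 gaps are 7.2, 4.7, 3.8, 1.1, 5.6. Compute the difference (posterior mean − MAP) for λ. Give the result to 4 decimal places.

0.0331

Σ times = 22.4. Posterior: Gamma(shape = 5.9+5 = 10.9, rate = 7.8+22.4 = 30.2).
Mode = (α−1)/β = 9.9/30.2 = 0.3278.
Mean = α/β = 10.9/30.2 = 0.3609.
Difference = 0.3609 − 0.3278 = 0.0331.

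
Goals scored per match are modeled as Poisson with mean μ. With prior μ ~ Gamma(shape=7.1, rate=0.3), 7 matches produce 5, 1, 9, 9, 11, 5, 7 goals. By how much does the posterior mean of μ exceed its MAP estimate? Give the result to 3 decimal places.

0.137

Σ counts = 47. Posterior: Gamma(shape = 7.1+47 = 54.1, rate = 0.3+7 = 7.3).
Mode = (α−1)/β = 53.1/7.3 = 7.274.
Mean = α/β = 54.1/7.3 = 7.411.
Difference = 7.411 − 7.274 = 0.137.
Mean > mode: the posterior has a right tail.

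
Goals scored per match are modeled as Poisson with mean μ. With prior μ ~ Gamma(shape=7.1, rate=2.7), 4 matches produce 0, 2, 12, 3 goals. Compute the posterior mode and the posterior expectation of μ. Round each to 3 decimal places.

MAP = 3.448, posterior mean = 3.597

Σ counts = 17. Posterior: Gamma(shape = 7.1+17 = 24.1, rate = 2.7+4 = 6.7).
Mode = (α−1)/β = 23.1/6.7 = 3.448.
Mean = α/β = 24.1/6.7 = 3.597.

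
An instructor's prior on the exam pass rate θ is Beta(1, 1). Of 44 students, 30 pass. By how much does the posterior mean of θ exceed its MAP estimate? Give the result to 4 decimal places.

-0.0079

Posterior: Beta(1+30, 1+14) = Beta(31, 15).
Mode = (31−1)/(31+15−2) = 30/44 = 0.6818.
With a flat prior the MAP equals the MLE, 30/44.
Mean = 31/(31+15) = 31/46 = 0.6739.
Difference = 0.6739 − 0.6818 = -0.0079.
The posterior is left-skewed, so the mode exceeds the mean.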